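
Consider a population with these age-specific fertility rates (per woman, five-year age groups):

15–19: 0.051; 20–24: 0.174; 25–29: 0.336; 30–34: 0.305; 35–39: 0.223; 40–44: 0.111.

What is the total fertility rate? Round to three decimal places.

6.000

Sum of ASFRs = 0.051 + 0.174 + 0.336 + 0.305 + 0.223 + 0.111 = 1.200
TFR = 5 × 1.200 = 6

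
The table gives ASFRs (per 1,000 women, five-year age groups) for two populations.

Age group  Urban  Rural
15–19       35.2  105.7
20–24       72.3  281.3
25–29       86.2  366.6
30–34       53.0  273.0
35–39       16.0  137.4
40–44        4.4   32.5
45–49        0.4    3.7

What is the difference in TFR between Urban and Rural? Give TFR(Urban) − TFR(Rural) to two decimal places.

Urban:
  Sum of ASFRs = 35.2 + 72.3 + 86.2 + 53.0 + 16.0 + 4.4 + 0.4 = 267.5
  TFR = 5 × 267.5 / 1000 = 1.3375
Rural:
  Sum of ASFRs = 105.7 + 281.3 + 366.6 + 273.0 + 137.4 + 32.5 + 3.7 = 1200.2
  TFR = 5 × 1200.2 / 1000 = 6.001
Difference = 1.3375 − 6.001 = -4.6635

-4.66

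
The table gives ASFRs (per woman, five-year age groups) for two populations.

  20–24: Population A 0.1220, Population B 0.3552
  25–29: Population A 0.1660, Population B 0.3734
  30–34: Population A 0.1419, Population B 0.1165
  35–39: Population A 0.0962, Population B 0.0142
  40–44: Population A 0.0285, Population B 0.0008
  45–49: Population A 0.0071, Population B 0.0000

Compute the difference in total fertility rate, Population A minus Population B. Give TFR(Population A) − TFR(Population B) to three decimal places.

-1.492

Population A:
  Sum of ASFRs = 0.1220 + 0.1660 + 0.1419 + 0.0962 + 0.0285 + 0.0071 = 0.5617
  TFR = 5 × 0.5617 = 2.8085
Population B:
  Sum of ASFRs = 0.3552 + 0.3734 + 0.1165 + 0.0142 + 0.0008 + 0.0000 = 0.8601
  TFR = 5 × 0.8601 = 4.3005
Difference = 2.8085 − 4.3005 = -1.492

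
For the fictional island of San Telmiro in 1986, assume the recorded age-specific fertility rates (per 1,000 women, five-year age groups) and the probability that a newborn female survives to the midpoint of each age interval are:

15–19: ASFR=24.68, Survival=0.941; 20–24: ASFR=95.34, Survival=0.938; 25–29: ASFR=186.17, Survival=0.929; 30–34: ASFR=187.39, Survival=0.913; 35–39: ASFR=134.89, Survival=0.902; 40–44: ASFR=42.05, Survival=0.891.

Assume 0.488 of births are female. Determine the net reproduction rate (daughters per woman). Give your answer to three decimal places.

Proportion female at birth = 0.488.
Survival-weighted fertility by age (5·fₓ·Sₓ):
  15–19: 5 × 24.68/1000 × 0.941 = 0.11612
  20–24: 5 × 95.34/1000 × 0.938 = 0.44714
  25–29: 5 × 186.17/1000 × 0.929 = 0.86476
  30–34: 5 × 187.39/1000 × 0.913 = 0.85544
  35–39: 5 × 134.89/1000 × 0.902 = 0.60835
  40–44: 5 × 42.05/1000 × 0.891 = 0.18733
Sum = 3.07914
NRR = 0.488 × 3.07914 = 1.50262

1.503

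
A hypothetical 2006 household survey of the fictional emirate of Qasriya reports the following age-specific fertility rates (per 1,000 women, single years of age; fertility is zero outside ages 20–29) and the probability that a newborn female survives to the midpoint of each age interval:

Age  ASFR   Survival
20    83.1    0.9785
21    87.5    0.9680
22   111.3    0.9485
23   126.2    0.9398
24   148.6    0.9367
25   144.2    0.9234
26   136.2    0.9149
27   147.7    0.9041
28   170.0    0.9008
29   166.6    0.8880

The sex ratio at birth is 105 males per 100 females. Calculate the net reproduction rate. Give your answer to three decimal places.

Proportion female at birth = 100 / (100 + 105) = 0.48780.
Each age group contributes 1 × ASFR × survival:
  20: 1 × 83.1/1000 × 0.9785 = 0.08131
  21: 1 × 87.5/1000 × 0.9680 = 0.08470
  22: 1 × 111.3/1000 × 0.9485 = 0.10557
  23: 1 × 126.2/1000 × 0.9398 = 0.11860
  24: 1 × 148.6/1000 × 0.9367 = 0.13919
  25: 1 × 144.2/1000 × 0.9234 = 0.13315
  26: 1 × 136.2/1000 × 0.9149 = 0.12461
  27: 1 × 147.7/1000 × 0.9041 = 0.13354
  28: 1 × 170.0/1000 × 0.9008 = 0.15314
  29: 1 × 166.6/1000 × 0.8880 = 0.14794
Sum = 1.22175
NRR = 0.48780 × 1.22175 = 0.59597

0.596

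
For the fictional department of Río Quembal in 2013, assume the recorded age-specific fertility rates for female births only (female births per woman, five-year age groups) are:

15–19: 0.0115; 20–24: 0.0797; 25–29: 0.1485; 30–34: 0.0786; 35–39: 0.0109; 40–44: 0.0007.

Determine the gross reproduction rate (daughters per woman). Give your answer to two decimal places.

1.65

Sum of female ASFRs = 0.0115 + 0.0797 + 0.1485 + 0.0786 + 0.0109 + 0.0007 = 0.3299
GRR = 5 × 0.3299 = 1.6495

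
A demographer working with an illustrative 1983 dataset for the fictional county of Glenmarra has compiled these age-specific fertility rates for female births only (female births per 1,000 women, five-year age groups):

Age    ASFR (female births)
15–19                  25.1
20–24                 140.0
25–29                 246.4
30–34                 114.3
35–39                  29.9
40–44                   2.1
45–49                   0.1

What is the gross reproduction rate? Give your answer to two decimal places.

2.79

Sum of female ASFRs = 25.1 + 140.0 + 246.4 + 114.3 + 29.9 + 2.1 + 0.1 = 557.9
GRR = 5 × 557.9 / 1000 = 2.7895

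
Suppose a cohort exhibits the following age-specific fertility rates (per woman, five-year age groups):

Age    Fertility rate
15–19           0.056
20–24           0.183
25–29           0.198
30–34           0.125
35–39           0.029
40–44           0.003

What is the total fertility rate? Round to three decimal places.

2.970

Sum of ASFRs = 0.056 + 0.183 + 0.198 + 0.125 + 0.029 + 0.003 = 0.594
TFR = 5 × 0.594 = 2.97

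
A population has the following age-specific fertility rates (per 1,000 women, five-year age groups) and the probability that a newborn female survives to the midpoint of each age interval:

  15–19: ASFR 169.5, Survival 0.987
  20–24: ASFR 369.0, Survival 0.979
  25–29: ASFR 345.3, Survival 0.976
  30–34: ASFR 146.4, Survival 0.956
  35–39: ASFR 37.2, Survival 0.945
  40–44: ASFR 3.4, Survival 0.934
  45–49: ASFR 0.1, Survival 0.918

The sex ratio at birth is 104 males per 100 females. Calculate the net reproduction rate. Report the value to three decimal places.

Proportion female at birth = 100 / (100 + 104) = 0.49020.
Each age group contributes 5 × ASFR × survival:
  15–19: 5 × 169.5/1000 × 0.987 = 0.83648
  20–24: 5 × 369.0/1000 × 0.979 = 1.80626
  25–29: 5 × 345.3/1000 × 0.976 = 1.68506
  30–34: 5 × 146.4/1000 × 0.956 = 0.69979
  35–39: 5 × 37.2/1000 × 0.945 = 0.17577
  40–44: 5 × 3.4/1000 × 0.934 = 0.01588
  45–49: 5 × 0.1/1000 × 0.918 = 0.00046
Sum = 5.21970
NRR = 0.49020 × 5.21970 = 2.55870
With NRR above 1 the population is above replacement fertility.

2.559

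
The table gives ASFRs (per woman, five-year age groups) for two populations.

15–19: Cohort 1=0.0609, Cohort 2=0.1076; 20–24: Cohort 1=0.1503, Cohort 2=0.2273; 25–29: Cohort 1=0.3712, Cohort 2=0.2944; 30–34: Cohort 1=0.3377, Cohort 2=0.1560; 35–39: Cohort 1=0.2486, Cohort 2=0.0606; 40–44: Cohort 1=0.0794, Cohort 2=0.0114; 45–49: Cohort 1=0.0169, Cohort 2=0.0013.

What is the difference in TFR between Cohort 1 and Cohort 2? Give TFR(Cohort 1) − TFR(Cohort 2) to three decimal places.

Cohort 1:
  Sum of ASFRs = 0.0609 + 0.1503 + 0.3712 + 0.3377 + 0.2486 + 0.0794 + 0.0169 = 1.2650
  TFR = 5 × 1.2650 = 6.325
Cohort 2:
  Sum of ASFRs = 0.1076 + 0.2273 + 0.2944 + 0.1560 + 0.0606 + 0.0114 + 0.0013 = 0.8586
  TFR = 5 × 0.8586 = 4.293
Difference = 6.325 − 4.293 = 2.032

2.032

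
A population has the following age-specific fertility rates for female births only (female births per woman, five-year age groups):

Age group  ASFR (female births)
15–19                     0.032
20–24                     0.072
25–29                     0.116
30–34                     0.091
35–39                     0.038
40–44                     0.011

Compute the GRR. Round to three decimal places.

Sum of female ASFRs = 0.032 + 0.072 + 0.116 + 0.091 + 0.038 + 0.011 = 0.360
GRR = 5 × 0.360 = 1.8

1.800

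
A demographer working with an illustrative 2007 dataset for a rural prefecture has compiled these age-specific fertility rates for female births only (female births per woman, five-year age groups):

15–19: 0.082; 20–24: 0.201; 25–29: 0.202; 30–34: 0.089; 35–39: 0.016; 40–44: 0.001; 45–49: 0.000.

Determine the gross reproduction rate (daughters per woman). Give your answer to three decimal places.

2.955

Sum of female ASFRs = 0.082 + 0.201 + 0.202 + 0.089 + 0.016 + 0.001 + 0.000 = 0.591
GRR = 5 × 0.591 = 2.955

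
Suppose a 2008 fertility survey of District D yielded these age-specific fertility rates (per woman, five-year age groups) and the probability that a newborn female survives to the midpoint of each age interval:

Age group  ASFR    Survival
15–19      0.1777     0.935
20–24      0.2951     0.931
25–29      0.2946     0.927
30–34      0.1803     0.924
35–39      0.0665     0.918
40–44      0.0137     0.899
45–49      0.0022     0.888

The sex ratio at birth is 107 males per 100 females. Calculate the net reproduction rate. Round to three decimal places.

2.309

Proportion female at birth = 100 / (100 + 107) = 0.48309.
Per-age-group product (5 × ASFR × survival probability):
  15–19: 5 × 0.1777 × 0.935 = 0.83075
  20–24: 5 × 0.2951 × 0.931 = 1.37369
  25–29: 5 × 0.2946 × 0.927 = 1.36547
  30–34: 5 × 0.1803 × 0.924 = 0.83299
  35–39: 5 × 0.0665 × 0.918 = 0.30524
  40–44: 5 × 0.0137 × 0.899 = 0.06158
  45–49: 5 × 0.0022 × 0.888 = 0.00977
Sum = 4.77949
NRR = 0.48309 × 4.77949 = 2.30892
With NRR above 1 the population is above replacement fertility.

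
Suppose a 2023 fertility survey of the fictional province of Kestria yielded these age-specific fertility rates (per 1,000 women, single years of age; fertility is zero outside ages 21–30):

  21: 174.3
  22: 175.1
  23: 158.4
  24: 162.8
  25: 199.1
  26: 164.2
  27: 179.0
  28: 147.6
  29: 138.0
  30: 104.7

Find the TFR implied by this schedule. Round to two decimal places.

1.60

Sum of ASFRs = 174.3 + 175.1 + 158.4 + 162.8 + 199.1 + 164.2 + 179.0 + 147.6 + 138.0 + 104.7 = 1603.2
TFR = 1603.2 / 1000 = 1.6032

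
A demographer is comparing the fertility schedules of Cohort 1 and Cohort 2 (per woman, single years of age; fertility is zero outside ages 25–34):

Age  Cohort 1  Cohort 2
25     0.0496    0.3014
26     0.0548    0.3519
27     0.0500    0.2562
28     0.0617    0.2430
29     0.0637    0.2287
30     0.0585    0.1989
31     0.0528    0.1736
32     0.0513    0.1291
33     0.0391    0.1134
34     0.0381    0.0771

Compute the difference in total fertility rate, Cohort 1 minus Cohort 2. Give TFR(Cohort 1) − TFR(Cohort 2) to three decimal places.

-1.554

Cohort 1:
  Sum of ASFRs = 0.0496 + 0.0548 + 0.0500 + 0.0617 + 0.0637 + 0.0585 + 0.0528 + 0.0513 + 0.0391 + 0.0381 = 0.5196
  TFR = 0.5196
Cohort 2:
  Sum of ASFRs = 0.3014 + 0.3519 + 0.2562 + 0.2430 + 0.2287 + 0.1989 + 0.1736 + 0.1291 + 0.1134 + 0.0771 = 2.0733
  TFR = 2.0733
Difference = 0.5196 − 2.0733 = -1.5537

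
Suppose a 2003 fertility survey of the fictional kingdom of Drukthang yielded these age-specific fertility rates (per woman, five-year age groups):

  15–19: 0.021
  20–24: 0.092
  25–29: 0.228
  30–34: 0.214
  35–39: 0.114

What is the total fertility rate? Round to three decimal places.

3.345

Sum of ASFRs = 0.021 + 0.092 + 0.228 + 0.214 + 0.114 = 0.669
TFR = 5 × 0.669 = 3.345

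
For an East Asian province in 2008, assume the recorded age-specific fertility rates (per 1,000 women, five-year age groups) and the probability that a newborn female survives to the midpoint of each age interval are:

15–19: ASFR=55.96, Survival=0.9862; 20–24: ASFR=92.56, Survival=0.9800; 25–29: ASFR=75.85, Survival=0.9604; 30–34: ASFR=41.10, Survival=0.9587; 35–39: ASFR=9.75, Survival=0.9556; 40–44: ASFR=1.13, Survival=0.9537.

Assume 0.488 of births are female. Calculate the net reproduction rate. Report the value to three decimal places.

0.655

Proportion female at birth = 0.488.
Each age group contributes 5 × ASFR × survival:
  15–19: 5 × 55.96/1000 × 0.9862 = 0.27594
  20–24: 5 × 92.56/1000 × 0.9800 = 0.45354
  25–29: 5 × 75.85/1000 × 0.9604 = 0.36423
  30–34: 5 × 41.10/1000 × 0.9587 = 0.19701
  35–39: 5 × 9.75/1000 × 0.9556 = 0.04659
  40–44: 5 × 1.13/1000 × 0.9537 = 0.00539
Sum = 1.34270
NRR = 0.488 × 1.34270 = 0.65524
NRR < 1, so the cohort does not fully replace itself.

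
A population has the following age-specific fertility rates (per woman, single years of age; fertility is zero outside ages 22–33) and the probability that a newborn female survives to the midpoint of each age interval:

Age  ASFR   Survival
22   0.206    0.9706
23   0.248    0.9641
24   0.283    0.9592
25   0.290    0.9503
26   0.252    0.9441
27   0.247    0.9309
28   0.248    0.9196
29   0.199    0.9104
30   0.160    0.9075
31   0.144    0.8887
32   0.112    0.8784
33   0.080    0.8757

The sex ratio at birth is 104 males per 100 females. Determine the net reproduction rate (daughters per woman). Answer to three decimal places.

Proportion female at birth = 100 / (100 + 104) = 0.49020.
Each age group contributes 1 × ASFR × survival:
  22: 1 × 0.206 × 0.9706 = 0.19994
  23: 1 × 0.248 × 0.9641 = 0.23910
  24: 1 × 0.283 × 0.9592 = 0.27145
  25: 1 × 0.290 × 0.9503 = 0.27559
  26: 1 × 0.252 × 0.9441 = 0.23791
  27: 1 × 0.247 × 0.9309 = 0.22993
  28: 1 × 0.248 × 0.9196 = 0.22806
  29: 1 × 0.199 × 0.9104 = 0.18117
  30: 1 × 0.160 × 0.9075 = 0.14520
  31: 1 × 0.144 × 0.8887 = 0.12797
  32: 1 × 0.112 × 0.8784 = 0.09838
  33: 1 × 0.080 × 0.8757 = 0.07006
Sum = 2.30476
NRR = 0.49020 × 2.30476 = 1.12979

1.130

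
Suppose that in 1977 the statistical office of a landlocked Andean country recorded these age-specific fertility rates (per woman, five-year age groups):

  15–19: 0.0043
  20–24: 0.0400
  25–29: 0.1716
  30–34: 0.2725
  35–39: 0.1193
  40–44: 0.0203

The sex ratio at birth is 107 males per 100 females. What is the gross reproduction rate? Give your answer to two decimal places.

1.52

Proportion female at birth = 100 / (100 + 107) = 0.48309.
Sum of ASFRs = 0.0043 + 0.0400 + 0.1716 + 0.2725 + 0.1193 + 0.0203 = 0.6280
TFR = 5 × 0.6280 = 3.14
GRR = 0.48309 × 3.14 = 1.51690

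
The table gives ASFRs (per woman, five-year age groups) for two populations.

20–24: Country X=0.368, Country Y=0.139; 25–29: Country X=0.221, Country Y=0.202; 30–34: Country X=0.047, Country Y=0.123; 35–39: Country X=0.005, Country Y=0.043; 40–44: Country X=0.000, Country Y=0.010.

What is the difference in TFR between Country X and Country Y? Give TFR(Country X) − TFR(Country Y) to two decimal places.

Country X:
  Sum of ASFRs = 0.368 + 0.221 + 0.047 + 0.005 + 0.000 = 0.641
  TFR = 5 × 0.641 = 3.205
Country Y:
  Sum of ASFRs = 0.139 + 0.202 + 0.123 + 0.043 + 0.010 = 0.517
  TFR = 5 × 0.517 = 2.585
Difference = 3.205 − 2.585 = 0.62

0.62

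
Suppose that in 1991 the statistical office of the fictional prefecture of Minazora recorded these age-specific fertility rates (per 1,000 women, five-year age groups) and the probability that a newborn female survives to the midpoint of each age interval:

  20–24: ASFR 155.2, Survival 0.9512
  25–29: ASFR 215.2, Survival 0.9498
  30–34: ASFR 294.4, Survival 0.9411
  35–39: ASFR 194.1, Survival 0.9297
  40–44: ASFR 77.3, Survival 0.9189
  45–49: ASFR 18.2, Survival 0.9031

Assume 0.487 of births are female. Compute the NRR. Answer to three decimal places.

Proportion female at birth = 0.487.
Each age group contributes 5 × ASFR × survival:
  20–24: 5 × 155.2/1000 × 0.9512 = 0.73813
  25–29: 5 × 215.2/1000 × 0.9498 = 1.02198
  30–34: 5 × 294.4/1000 × 0.9411 = 1.38530
  35–39: 5 × 194.1/1000 × 0.9297 = 0.90227
  40–44: 5 × 77.3/1000 × 0.9189 = 0.35515
  45–49: 5 × 18.2/1000 × 0.9031 = 0.08218
Sum = 4.48501
NRR = 0.487 × 4.48501 = 2.18420
With NRR above 1 the population is above replacement fertility.

2.184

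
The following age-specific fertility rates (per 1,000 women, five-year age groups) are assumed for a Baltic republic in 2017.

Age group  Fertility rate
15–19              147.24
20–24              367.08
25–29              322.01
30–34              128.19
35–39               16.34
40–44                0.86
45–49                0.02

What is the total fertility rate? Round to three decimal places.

Sum of ASFRs = 147.24 + 367.08 + 322.01 + 128.19 + 16.34 + 0.86 + 0.02 = 981.74
TFR = 5 × 981.74 / 1000 = 4.9087

4.909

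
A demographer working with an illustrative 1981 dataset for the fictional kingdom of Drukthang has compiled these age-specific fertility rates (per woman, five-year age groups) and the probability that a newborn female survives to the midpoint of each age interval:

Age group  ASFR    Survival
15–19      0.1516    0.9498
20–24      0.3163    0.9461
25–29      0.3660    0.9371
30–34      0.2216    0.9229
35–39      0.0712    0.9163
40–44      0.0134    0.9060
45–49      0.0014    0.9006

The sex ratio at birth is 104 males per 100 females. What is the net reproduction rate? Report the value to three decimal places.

Proportion female at birth = 100 / (100 + 104) = 0.49020.
Survival-weighted fertility by age (5·fₓ·Sₓ):
  15–19: 5 × 0.1516 × 0.9498 = 0.71995
  20–24: 5 × 0.3163 × 0.9461 = 1.49626
  25–29: 5 × 0.3660 × 0.9371 = 1.71489
  30–34: 5 × 0.2216 × 0.9229 = 1.02257
  35–39: 5 × 0.0712 × 0.9163 = 0.32620
  40–44: 5 × 0.0134 × 0.9060 = 0.06070
  45–49: 5 × 0.0014 × 0.9006 = 0.00630
Sum = 5.34687
NRR = 0.49020 × 5.34687 = 2.62104

2.621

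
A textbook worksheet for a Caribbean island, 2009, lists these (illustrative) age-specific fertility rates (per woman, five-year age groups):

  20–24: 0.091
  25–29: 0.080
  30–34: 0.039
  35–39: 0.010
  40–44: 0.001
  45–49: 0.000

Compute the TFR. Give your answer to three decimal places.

1.105

Sum of ASFRs = 0.091 + 0.080 + 0.039 + 0.010 + 0.001 + 0.000 = 0.221
TFR = 5 × 0.221 = 1.105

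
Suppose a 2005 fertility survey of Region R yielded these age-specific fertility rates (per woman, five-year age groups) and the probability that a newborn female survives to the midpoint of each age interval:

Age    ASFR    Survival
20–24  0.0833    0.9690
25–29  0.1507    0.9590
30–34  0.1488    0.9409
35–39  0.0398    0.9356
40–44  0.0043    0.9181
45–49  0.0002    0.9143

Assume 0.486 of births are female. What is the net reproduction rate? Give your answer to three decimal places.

0.988

Proportion female at birth = 0.486.
Each age group contributes 5 × ASFR × survival:
  20–24: 5 × 0.0833 × 0.9690 = 0.40359
  25–29: 5 × 0.1507 × 0.9590 = 0.72261
  30–34: 5 × 0.1488 × 0.9409 = 0.70003
  35–39: 5 × 0.0398 × 0.9356 = 0.18618
  40–44: 5 × 0.0043 × 0.9181 = 0.01974
  45–49: 5 × 0.0002 × 0.9143 = 0.00091
Sum = 2.03306
NRR = 0.486 × 2.03306 = 0.98807
An NRR under 1 implies long-run decline under these rates.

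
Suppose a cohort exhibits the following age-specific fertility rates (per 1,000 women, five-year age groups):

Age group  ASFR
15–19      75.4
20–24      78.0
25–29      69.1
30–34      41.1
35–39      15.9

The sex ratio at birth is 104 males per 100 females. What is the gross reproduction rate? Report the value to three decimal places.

0.685

Proportion female at birth = 100 / (100 + 104) = 0.49020.
Sum of ASFRs = 75.4 + 78.0 + 69.1 + 41.1 + 15.9 = 279.5
TFR = 5 × 279.5 / 1000 = 1.3975
GRR = 0.49020 × 1.3975 = 0.68505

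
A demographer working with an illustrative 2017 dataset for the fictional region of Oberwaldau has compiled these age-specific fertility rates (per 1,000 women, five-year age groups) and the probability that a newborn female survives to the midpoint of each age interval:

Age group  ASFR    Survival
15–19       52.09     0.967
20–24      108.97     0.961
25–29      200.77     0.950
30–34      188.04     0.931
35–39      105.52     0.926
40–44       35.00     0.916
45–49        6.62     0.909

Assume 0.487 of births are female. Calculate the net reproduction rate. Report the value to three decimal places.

1.599

Proportion female at birth = 0.487.
Weighting each age-specific rate by interval width and survival:
  15–19: 5 × 52.09/1000 × 0.967 = 0.25186
  20–24: 5 × 108.97/1000 × 0.961 = 0.52360
  25–29: 5 × 200.77/1000 × 0.950 = 0.95366
  30–34: 5 × 188.04/1000 × 0.931 = 0.87533
  35–39: 5 × 105.52/1000 × 0.926 = 0.48856
  40–44: 5 × 35.00/1000 × 0.916 = 0.16030
  45–49: 5 × 6.62/1000 × 0.909 = 0.03009
Sum = 3.28340
NRR = 0.487 × 3.28340 = 1.59902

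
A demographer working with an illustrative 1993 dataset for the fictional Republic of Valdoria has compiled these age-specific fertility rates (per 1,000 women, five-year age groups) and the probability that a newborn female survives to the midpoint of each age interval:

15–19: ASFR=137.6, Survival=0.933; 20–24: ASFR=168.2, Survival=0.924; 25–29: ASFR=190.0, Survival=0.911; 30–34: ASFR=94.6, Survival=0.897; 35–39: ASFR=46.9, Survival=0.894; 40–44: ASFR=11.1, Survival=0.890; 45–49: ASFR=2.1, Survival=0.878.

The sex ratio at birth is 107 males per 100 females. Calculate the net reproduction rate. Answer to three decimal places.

Proportion female at birth = 100 / (100 + 107) = 0.48309.
Per-age-group product (5 × ASFR × survival probability):
  15–19: 5 × 137.6/1000 × 0.933 = 0.64190
  20–24: 5 × 168.2/1000 × 0.924 = 0.77708
  25–29: 5 × 190.0/1000 × 0.911 = 0.86545
  30–34: 5 × 94.6/1000 × 0.897 = 0.42428
  35–39: 5 × 46.9/1000 × 0.894 = 0.20964
  40–44: 5 × 11.1/1000 × 0.890 = 0.04940
  45–49: 5 × 2.1/1000 × 0.878 = 0.00922
Sum = 2.97697
NRR = 0.48309 × 2.97697 = 1.43814
With NRR above 1 the population is above replacement fertility.

1.438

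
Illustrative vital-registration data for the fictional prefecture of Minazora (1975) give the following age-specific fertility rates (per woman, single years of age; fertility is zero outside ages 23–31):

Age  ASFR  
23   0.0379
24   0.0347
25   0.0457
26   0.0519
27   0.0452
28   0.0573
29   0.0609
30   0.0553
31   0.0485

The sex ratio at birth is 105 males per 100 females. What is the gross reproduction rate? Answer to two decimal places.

0.21

Proportion female at birth = 100 / (100 + 105) = 0.48780.
Sum of ASFRs = 0.0379 + 0.0347 + 0.0457 + 0.0519 + 0.0452 + 0.0573 + 0.0609 + 0.0553 + 0.0485 = 0.4374
TFR = 0.4374
GRR = 0.48780 × 0.4374 = 0.21336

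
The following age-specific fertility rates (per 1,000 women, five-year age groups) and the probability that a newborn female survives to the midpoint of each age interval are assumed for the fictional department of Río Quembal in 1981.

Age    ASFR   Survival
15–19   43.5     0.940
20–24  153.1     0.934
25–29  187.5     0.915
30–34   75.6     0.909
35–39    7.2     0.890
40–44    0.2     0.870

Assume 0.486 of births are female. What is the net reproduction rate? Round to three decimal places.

1.047

Proportion female at birth = 0.486.
Weighting each age-specific rate by interval width and survival:
  15–19: 5 × 43.5/1000 × 0.940 = 0.20445
  20–24: 5 × 153.1/1000 × 0.934 = 0.71498
  25–29: 5 × 187.5/1000 × 0.915 = 0.85781
  30–34: 5 × 75.6/1000 × 0.909 = 0.34360
  35–39: 5 × 7.2/1000 × 0.890 = 0.03204
  40–44: 5 × 0.2/1000 × 0.870 = 0.00087
Sum = 2.15375
NRR = 0.486 × 2.15375 = 1.04672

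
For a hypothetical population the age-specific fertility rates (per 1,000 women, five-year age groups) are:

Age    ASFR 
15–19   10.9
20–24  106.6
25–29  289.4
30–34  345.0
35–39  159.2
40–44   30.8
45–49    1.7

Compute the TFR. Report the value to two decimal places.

4.72

Sum of ASFRs = 10.9 + 106.6 + 289.4 + 345.0 + 159.2 + 30.8 + 1.7 = 943.6
TFR = 5 × 943.6 / 1000 = 4.718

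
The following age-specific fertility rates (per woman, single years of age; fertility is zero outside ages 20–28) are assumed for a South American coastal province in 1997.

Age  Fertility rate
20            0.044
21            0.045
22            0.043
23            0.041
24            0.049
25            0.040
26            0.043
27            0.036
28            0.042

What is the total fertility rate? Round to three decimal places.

0.383

Sum of ASFRs = 0.044 + 0.045 + 0.043 + 0.041 + 0.049 + 0.040 + 0.043 + 0.036 + 0.042 = 0.383
TFR = 0.383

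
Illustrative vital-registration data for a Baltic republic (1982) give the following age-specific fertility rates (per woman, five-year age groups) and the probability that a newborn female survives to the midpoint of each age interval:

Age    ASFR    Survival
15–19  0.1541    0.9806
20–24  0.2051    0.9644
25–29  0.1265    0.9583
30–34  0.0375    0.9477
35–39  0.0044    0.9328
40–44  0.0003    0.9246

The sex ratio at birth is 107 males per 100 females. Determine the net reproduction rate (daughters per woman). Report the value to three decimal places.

1.232

Proportion female at birth = 100 / (100 + 107) = 0.48309.
Each age group contributes 5 × ASFR × survival:
  15–19: 5 × 0.1541 × 0.9806 = 0.75555
  20–24: 5 × 0.2051 × 0.9644 = 0.98899
  25–29: 5 × 0.1265 × 0.9583 = 0.60612
  30–34: 5 × 0.0375 × 0.9477 = 0.17769
  35–39: 5 × 0.0044 × 0.9328 = 0.02052
  40–44: 5 × 0.0003 × 0.9246 = 0.00139
Sum = 2.55026
NRR = 0.48309 × 2.55026 = 1.23201
With NRR above 1 the population is above replacement fertility.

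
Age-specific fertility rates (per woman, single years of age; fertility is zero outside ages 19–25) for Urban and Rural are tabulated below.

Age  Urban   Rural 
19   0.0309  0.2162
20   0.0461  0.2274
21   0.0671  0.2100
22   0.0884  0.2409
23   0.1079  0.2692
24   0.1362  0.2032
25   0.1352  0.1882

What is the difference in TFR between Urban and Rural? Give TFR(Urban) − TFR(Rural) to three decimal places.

-0.943

Urban:
  Sum of ASFRs = 0.0309 + 0.0461 + 0.0671 + 0.0884 + 0.1079 + 0.1362 + 0.1352 = 0.6118
  TFR = 0.6118
Rural:
  Sum of ASFRs = 0.2162 + 0.2274 + 0.2100 + 0.2409 + 0.2692 + 0.2032 + 0.1882 = 1.5551
  TFR = 1.5551
Difference = 0.6118 − 1.5551 = -0.9433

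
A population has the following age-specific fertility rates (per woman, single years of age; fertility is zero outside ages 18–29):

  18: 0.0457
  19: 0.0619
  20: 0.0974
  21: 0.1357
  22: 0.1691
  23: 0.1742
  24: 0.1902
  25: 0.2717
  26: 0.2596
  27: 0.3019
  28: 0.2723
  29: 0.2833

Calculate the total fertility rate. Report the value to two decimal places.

Sum of ASFRs = 0.0457 + 0.0619 + 0.0974 + 0.1357 + 0.1691 + 0.1742 + 0.1902 + 0.2717 + 0.2596 + 0.3019 + 0.2723 + 0.2833 = 2.2630
TFR = 2.263

2.26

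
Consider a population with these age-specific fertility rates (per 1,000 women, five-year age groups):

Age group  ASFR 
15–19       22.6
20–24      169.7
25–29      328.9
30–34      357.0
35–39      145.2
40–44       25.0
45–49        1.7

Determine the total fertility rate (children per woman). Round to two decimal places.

Sum of ASFRs = 22.6 + 169.7 + 328.9 + 357.0 + 145.2 + 25.0 + 1.7 = 1050.1
TFR = 5 × 1050.1 / 1000 = 5.2505

5.25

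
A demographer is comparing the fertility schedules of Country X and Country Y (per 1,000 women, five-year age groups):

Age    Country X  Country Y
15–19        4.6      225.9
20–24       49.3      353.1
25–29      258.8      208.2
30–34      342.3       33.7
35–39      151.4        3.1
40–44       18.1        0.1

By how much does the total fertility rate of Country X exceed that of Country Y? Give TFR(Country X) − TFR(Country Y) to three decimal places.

0.002

Country X:
  Sum of ASFRs = 4.6 + 49.3 + 258.8 + 342.3 + 151.4 + 18.1 = 824.5
  TFR = 5 × 824.5 / 1000 = 4.1225
Country Y:
  Sum of ASFRs = 225.9 + 353.1 + 208.2 + 33.7 + 3.1 + 0.1 = 824.1
  TFR = 5 × 824.1 / 1000 = 4.1205
Difference = 4.1225 − 4.1205 = 0.002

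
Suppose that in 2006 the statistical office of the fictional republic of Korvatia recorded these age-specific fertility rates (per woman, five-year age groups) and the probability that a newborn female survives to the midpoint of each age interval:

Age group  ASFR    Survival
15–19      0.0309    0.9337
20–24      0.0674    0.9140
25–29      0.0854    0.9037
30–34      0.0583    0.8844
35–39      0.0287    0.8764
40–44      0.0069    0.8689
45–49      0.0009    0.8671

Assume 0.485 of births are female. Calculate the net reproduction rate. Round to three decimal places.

0.609

Proportion female at birth = 0.485.
Survival-weighted fertility by age (5·fₓ·Sₓ):
  15–19: 5 × 0.0309 × 0.9337 = 0.14426
  20–24: 5 × 0.0674 × 0.9140 = 0.30802
  25–29: 5 × 0.0854 × 0.9037 = 0.38588
  30–34: 5 × 0.0583 × 0.8844 = 0.25780
  35–39: 5 × 0.0287 × 0.8764 = 0.12576
  40–44: 5 × 0.0069 × 0.8689 = 0.02998
  45–49: 5 × 0.0009 × 0.8671 = 0.00390
Sum = 1.25560
NRR = 0.485 × 1.25560 = 0.60897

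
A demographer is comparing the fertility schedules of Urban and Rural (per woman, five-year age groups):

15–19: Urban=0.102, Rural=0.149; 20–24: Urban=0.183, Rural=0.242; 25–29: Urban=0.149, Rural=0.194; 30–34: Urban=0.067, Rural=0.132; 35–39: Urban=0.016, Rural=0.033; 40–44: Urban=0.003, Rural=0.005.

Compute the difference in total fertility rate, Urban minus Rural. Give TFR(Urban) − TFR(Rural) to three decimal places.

Urban:
  Sum of ASFRs = 0.102 + 0.183 + 0.149 + 0.067 + 0.016 + 0.003 = 0.520
  TFR = 5 × 0.520 = 2.6
Rural:
  Sum of ASFRs = 0.149 + 0.242 + 0.194 + 0.132 + 0.033 + 0.005 = 0.755
  TFR = 5 × 0.755 = 3.775
Difference = 2.6 − 3.775 = -1.175

-1.175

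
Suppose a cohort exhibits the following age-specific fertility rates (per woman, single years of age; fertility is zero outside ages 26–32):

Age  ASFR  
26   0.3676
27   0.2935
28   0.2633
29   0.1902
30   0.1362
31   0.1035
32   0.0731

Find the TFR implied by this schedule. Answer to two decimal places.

1.43

Sum of ASFRs = 0.3676 + 0.2935 + 0.2633 + 0.1902 + 0.1362 + 0.1035 + 0.0731 = 1.4274
TFR = 1.4274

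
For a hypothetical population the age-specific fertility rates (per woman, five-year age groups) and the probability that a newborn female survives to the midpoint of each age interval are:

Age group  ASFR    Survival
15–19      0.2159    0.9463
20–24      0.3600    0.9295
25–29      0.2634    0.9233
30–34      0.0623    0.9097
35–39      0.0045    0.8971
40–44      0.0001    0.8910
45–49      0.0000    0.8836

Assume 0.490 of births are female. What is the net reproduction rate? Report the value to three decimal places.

Proportion female at birth = 0.490.
Weighting each age-specific rate by interval width and survival:
  15–19: 5 × 0.2159 × 0.9463 = 1.02153
  20–24: 5 × 0.3600 × 0.9295 = 1.67310
  25–29: 5 × 0.2634 × 0.9233 = 1.21599
  30–34: 5 × 0.0623 × 0.9097 = 0.28337
  35–39: 5 × 0.0045 × 0.8971 = 0.02018
  40–44: 5 × 0.0001 × 0.8910 = 0.00045
  45–49: 5 × 0.0000 × 0.8836 = 0.00000
Sum = 4.21462
NRR = 0.490 × 4.21462 = 2.06516
NRR > 1, so each generation more than replaces itself.

2.065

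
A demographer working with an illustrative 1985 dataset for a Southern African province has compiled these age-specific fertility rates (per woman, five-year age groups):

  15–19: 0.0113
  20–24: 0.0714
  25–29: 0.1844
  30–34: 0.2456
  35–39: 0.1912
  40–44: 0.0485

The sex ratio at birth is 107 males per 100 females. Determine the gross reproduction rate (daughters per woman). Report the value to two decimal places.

1.82

Proportion female at birth = 100 / (100 + 107) = 0.48309.
Sum of ASFRs = 0.0113 + 0.0714 + 0.1844 + 0.2456 + 0.1912 + 0.0485 = 0.7524
TFR = 5 × 0.7524 = 3.762
GRR = 0.48309 × 3.762 = 1.81738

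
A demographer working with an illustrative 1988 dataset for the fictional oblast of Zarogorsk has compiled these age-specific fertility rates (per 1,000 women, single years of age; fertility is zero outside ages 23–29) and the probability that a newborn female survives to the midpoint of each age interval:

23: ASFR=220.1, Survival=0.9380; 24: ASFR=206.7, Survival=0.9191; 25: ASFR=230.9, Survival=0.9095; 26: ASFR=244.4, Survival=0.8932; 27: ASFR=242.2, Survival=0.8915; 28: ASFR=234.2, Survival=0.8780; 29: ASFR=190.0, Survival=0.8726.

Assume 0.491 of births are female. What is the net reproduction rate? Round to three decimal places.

0.693

Proportion female at birth = 0.491.
Per-age-group product (1 × ASFR × survival probability):
  23: 1 × 220.1/1000 × 0.9380 = 0.20645
  24: 1 × 206.7/1000 × 0.9191 = 0.18998
  25: 1 × 230.9/1000 × 0.9095 = 0.21000
  26: 1 × 244.4/1000 × 0.8932 = 0.21830
  27: 1 × 242.2/1000 × 0.8915 = 0.21592
  28: 1 × 234.2/1000 × 0.8780 = 0.20563
  29: 1 × 190.0/1000 × 0.8726 = 0.16579
Sum = 1.41207
NRR = 0.491 × 1.41207 = 0.69333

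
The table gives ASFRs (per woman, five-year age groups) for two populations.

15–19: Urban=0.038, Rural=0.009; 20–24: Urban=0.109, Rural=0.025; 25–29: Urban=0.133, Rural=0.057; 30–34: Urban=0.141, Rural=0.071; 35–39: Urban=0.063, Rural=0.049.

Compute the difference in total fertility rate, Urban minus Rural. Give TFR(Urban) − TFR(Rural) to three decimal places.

Urban:
  Sum of ASFRs = 0.038 + 0.109 + 0.133 + 0.141 + 0.063 = 0.484
  TFR = 5 × 0.484 = 2.42
Rural:
  Sum of ASFRs = 0.009 + 0.025 + 0.057 + 0.071 + 0.049 = 0.211
  TFR = 5 × 0.211 = 1.055
Difference = 2.42 − 1.055 = 1.365

1.365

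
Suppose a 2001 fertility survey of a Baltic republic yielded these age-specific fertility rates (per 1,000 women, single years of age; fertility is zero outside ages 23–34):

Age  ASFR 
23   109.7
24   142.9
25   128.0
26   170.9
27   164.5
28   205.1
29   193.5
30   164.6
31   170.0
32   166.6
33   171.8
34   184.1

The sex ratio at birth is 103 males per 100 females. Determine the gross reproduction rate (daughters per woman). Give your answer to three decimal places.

0.971

Proportion female at birth = 100 / (100 + 103) = 0.49261.
Sum of ASFRs = 109.7 + 142.9 + 128.0 + 170.9 + 164.5 + 205.1 + 193.5 + 164.6 + 170.0 + 166.6 + 171.8 + 184.1 = 1971.7
TFR = 1971.7 / 1000 = 1.9717
GRR = 0.49261 × 1.9717 = 0.97128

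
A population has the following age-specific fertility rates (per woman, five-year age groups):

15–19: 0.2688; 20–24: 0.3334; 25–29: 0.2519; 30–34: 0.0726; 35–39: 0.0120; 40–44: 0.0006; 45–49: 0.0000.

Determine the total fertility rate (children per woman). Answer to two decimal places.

Sum of ASFRs = 0.2688 + 0.3334 + 0.2519 + 0.0726 + 0.0120 + 0.0006 + 0.0000 = 0.9393
TFR = 5 × 0.9393 = 4.6965

4.70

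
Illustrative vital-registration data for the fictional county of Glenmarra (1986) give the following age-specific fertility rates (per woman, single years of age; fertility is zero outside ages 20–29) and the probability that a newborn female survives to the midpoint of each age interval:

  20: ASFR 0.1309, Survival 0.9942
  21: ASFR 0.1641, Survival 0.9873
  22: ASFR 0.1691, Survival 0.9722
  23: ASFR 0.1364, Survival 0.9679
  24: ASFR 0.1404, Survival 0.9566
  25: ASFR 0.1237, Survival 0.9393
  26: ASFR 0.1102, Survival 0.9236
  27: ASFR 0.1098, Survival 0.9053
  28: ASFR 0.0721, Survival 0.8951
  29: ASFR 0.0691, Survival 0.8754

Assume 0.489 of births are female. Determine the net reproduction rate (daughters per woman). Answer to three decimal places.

0.570

Proportion female at birth = 0.489.
Each age group contributes 1 × ASFR × survival:
  20: 1 × 0.1309 × 0.9942 = 0.13014
  21: 1 × 0.1641 × 0.9873 = 0.16202
  22: 1 × 0.1691 × 0.9722 = 0.16440
  23: 1 × 0.1364 × 0.9679 = 0.13202
  24: 1 × 0.1404 × 0.9566 = 0.13431
  25: 1 × 0.1237 × 0.9393 = 0.11619
  26: 1 × 0.1102 × 0.9236 = 0.10178
  27: 1 × 0.1098 × 0.9053 = 0.09940
  28: 1 × 0.0721 × 0.8951 = 0.06454
  29: 1 × 0.0691 × 0.8754 = 0.06049
Sum = 1.16529
NRR = 0.489 × 1.16529 = 0.56983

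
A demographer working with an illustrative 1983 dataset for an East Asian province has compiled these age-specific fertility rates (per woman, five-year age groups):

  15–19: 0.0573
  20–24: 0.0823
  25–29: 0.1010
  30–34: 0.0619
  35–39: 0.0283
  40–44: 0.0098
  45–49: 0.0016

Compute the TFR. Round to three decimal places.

Sum of ASFRs = 0.0573 + 0.0823 + 0.1010 + 0.0619 + 0.0283 + 0.0098 + 0.0016 = 0.3422
TFR = 5 × 0.3422 = 1.711

1.711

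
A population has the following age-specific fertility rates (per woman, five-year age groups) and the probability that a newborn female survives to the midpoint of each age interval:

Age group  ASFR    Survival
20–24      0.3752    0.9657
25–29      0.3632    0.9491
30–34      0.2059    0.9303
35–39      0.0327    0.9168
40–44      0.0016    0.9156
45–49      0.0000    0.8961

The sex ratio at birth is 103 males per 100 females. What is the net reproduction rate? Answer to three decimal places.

2.291

Proportion female at birth = 100 / (100 + 103) = 0.49261.
Each age group contributes 5 × ASFR × survival:
  20–24: 5 × 0.3752 × 0.9657 = 1.81165
  25–29: 5 × 0.3632 × 0.9491 = 1.72357
  30–34: 5 × 0.2059 × 0.9303 = 0.95774
  35–39: 5 × 0.0327 × 0.9168 = 0.14990
  40–44: 5 × 0.0016 × 0.9156 = 0.00732
  45–49: 5 × 0.0000 × 0.8961 = 0.00000
Sum = 4.65018
NRR = 0.49261 × 4.65018 = 2.29073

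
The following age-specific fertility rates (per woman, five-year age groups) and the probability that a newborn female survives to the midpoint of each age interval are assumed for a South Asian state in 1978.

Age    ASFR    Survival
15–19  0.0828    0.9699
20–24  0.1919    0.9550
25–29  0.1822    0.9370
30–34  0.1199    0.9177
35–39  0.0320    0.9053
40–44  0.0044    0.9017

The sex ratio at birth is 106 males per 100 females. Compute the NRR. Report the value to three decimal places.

1.401

Proportion female at birth = 100 / (100 + 106) = 0.48544.
Weighting each age-specific rate by interval width and survival:
  15–19: 5 × 0.0828 × 0.9699 = 0.40154
  20–24: 5 × 0.1919 × 0.9550 = 0.91632
  25–29: 5 × 0.1822 × 0.9370 = 0.85361
  30–34: 5 × 0.1199 × 0.9177 = 0.55016
  35–39: 5 × 0.0320 × 0.9053 = 0.14485
  40–44: 5 × 0.0044 × 0.9017 = 0.01984
Sum = 2.88632
NRR = 0.48544 × 2.88632 = 1.40114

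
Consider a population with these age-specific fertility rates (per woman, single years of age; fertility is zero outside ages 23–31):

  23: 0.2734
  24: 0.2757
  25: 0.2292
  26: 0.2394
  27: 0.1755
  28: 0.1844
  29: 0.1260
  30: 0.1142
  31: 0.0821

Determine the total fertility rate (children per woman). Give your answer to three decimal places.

1.700

Sum of ASFRs = 0.2734 + 0.2757 + 0.2292 + 0.2394 + 0.1755 + 0.1844 + 0.1260 + 0.1142 + 0.0821 = 1.6999
TFR = 1.6999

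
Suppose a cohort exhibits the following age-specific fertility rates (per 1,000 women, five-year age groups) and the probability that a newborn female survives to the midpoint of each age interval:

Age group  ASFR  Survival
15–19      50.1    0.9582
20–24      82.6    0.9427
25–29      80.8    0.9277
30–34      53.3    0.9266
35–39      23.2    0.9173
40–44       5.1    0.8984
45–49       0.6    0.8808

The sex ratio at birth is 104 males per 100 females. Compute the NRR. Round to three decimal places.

Proportion female at birth = 100 / (100 + 104) = 0.49020.
Per-age-group product (5 × ASFR × survival probability):
  15–19: 5 × 50.1/1000 × 0.9582 = 0.24003
  20–24: 5 × 82.6/1000 × 0.9427 = 0.38934
  25–29: 5 × 80.8/1000 × 0.9277 = 0.37479
  30–34: 5 × 53.3/1000 × 0.9266 = 0.24694
  35–39: 5 × 23.2/1000 × 0.9173 = 0.10641
  40–44: 5 × 5.1/1000 × 0.8984 = 0.02291
  45–49: 5 × 0.6/1000 × 0.8808 = 0.00264
Sum = 1.38306
NRR = 0.49020 × 1.38306 = 0.67798
With NRR below 1 the population is below replacement fertility.

0.678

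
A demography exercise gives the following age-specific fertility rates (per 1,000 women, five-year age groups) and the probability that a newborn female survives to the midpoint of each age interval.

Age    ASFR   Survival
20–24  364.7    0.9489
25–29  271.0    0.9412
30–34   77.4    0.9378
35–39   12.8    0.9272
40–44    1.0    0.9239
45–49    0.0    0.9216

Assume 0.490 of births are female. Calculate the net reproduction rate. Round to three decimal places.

1.682

Proportion female at birth = 0.490.
Weighting each age-specific rate by interval width and survival:
  20–24: 5 × 364.7/1000 × 0.9489 = 1.73032
  25–29: 5 × 271.0/1000 × 0.9412 = 1.27533
  30–34: 5 × 77.4/1000 × 0.9378 = 0.36293
  35–39: 5 × 12.8/1000 × 0.9272 = 0.05934
  40–44: 5 × 1.0/1000 × 0.9239 = 0.00462
  45–49: 5 × 0.0/1000 × 0.9216 = 0.00000
Sum = 3.43254
NRR = 0.490 × 3.43254 = 1.68194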